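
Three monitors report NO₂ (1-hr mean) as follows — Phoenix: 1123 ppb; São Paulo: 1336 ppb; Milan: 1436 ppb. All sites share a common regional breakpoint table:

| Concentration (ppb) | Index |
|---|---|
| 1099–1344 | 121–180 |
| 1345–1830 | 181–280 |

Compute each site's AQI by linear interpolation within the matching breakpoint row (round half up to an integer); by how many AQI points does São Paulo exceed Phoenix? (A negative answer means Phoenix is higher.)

Phoenix 1123: bracket 1099–1344 → index 121–180; slope 59/245, offset 24.
AQI = 121 + 59/245·24 ≈ 126.78 ⇒ 127.
São Paulo 1336: bracket 1099–1344 → index 121–180; slope 59/245, offset 237.
AQI = 121 + 59/245·237 ≈ 178.07 ⇒ 178.
Milan 1436: bracket 1345–1830 → index 181–280; slope 99/485, offset 91.
AQI = 181 + 99/485·91 ≈ 199.58 ⇒ 200.
AQIs: Phoenix=127, São Paulo=178, Milan=200. São Paulo (178) − Phoenix (127) = 51.

51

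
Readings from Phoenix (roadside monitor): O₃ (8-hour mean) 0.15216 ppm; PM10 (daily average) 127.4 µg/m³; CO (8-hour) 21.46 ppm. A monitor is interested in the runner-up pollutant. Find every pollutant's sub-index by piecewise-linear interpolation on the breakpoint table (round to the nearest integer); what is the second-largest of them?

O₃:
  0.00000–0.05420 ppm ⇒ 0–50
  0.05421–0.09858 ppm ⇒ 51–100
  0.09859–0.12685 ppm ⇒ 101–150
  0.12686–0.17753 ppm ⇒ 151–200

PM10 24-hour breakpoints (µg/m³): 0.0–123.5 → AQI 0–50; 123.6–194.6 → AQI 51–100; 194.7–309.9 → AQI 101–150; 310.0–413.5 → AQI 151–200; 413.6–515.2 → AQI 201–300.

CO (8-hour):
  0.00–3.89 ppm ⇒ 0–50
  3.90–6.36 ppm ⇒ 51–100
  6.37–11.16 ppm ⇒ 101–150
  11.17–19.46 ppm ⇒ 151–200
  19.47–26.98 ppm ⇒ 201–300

175

O₃ 0.15216: bracket 0.12686–0.17753 → index 151–200; slope 49/0.05067, offset 0.02530.
AQI = 151 + 49/0.05067·0.02530 ≈ 175.47 ⇒ 175.
PM10: row 123.6–194.6 (AQI 51–100). (100−51)·(127.4−123.6)/(194.6−123.6) + 51 = 49·3.8/71.0 + 51 ≈ 53.62 → 54.
CO 21.46: bracket 19.47–26.98 → index 201–300; slope 99/7.51, offset 1.99.
AQI = 201 + 99/7.51·1.99 ≈ 227.23 ⇒ 227.
Sub-indices: O₃→175, PM10→54, CO→227. Ranked high→low: 227, 175, 54. Second-highest sub-index = 175.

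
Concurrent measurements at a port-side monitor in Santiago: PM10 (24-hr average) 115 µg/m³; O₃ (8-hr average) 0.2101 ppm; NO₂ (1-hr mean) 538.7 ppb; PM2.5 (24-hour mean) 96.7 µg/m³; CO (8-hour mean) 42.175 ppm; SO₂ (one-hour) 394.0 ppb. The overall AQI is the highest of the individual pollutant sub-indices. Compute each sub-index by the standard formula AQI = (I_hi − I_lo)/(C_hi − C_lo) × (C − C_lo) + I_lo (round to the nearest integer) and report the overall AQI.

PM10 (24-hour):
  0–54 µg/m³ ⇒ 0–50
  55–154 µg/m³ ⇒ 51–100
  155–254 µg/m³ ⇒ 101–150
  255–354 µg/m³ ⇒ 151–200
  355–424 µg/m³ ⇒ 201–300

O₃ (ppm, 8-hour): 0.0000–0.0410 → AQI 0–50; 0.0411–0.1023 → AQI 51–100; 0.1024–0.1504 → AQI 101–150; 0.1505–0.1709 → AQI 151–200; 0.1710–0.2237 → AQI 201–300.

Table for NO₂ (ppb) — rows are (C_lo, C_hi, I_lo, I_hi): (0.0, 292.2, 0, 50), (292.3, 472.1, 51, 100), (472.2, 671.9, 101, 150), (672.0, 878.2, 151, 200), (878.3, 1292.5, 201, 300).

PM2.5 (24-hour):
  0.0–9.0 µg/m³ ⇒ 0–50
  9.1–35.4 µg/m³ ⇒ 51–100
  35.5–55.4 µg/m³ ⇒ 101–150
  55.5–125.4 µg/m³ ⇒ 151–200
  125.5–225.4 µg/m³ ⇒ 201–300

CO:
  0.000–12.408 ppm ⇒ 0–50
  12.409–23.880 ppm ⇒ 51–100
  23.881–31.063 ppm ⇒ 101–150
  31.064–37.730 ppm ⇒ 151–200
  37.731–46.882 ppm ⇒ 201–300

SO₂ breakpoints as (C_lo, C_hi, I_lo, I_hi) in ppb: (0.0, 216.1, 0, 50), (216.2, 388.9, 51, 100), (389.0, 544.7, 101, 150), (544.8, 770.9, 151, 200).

274

PM10: row 55–154 (AQI 51–100). (100−51)·(115−55)/(154−55) + 51 = 49·60/99 + 51 ≈ 80.70 → 81.
O₃ 0.2101: bracket 0.1710–0.2237 → index 201–300; slope 99/0.0527, offset 0.0391.
AQI = 201 + 99/0.0527·0.0391 ≈ 274.45 ⇒ 274.
NO₂: 538.7 lies in 472.2–671.9, so I_lo=101, I_hi=150, C_lo=472.2, C_hi=671.9.
(150−101)/(671.9−472.2) × (538.7−472.2) + 101 = 49/199.7 × 66.5 + 101 ≈ 117.32 → 117.
PM2.5: 96.7 lies in 55.5–125.4, so I_lo=151, I_hi=200, C_lo=55.5, C_hi=125.4.
(200−151)/(125.4−55.5) × (96.7−55.5) + 151 = 49/69.9 × 41.2 + 151 ≈ 179.88 → 180.
CO 42.175: bracket 37.731–46.882 → index 201–300; slope 99/9.151, offset 4.444.
AQI = 201 + 99/9.151·4.444 ≈ 249.08 ⇒ 249.
SO₂: row 389.0–544.7 (AQI 101–150). (150−101)·(394.0−389.0)/(544.7−389.0) + 101 = 49·5.0/155.7 + 101 ≈ 102.57 → 103.
Sub-indices: PM10→81, O₃→274, NO₂→117, PM2.5→180, CO→249, SO₂→103. Overall AQI = max = 274; dominant pollutant is O₃.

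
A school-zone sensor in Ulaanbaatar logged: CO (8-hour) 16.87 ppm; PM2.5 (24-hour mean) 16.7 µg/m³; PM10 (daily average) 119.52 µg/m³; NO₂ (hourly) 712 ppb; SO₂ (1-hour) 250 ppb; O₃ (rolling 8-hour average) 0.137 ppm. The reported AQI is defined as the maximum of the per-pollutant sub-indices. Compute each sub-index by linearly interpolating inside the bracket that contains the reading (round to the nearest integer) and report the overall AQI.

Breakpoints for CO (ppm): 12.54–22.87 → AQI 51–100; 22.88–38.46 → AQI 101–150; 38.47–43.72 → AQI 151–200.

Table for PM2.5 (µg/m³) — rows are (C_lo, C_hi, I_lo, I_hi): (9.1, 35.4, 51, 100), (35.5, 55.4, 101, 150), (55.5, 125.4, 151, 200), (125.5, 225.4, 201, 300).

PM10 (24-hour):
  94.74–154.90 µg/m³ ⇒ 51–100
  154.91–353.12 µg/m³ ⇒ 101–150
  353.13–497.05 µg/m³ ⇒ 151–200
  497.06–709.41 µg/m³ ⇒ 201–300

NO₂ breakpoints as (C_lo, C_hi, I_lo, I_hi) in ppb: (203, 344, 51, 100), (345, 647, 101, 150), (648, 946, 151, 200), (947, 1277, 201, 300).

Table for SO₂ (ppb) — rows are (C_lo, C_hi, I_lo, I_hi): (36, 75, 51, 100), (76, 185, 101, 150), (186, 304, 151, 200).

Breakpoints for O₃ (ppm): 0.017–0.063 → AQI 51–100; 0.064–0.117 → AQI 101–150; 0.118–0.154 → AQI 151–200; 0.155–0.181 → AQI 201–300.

178

CO: row 12.54–22.87 (AQI 51–100). (100−51)·(16.87−12.54)/(22.87−12.54) + 51 = 49·4.33/10.33 + 51 ≈ 71.54 → 72.
PM2.5: row 9.1–35.4 (AQI 51–100). (100−51)·(16.7−9.1)/(35.4−9.1) + 51 = 49·7.6/26.3 + 51 ≈ 65.16 → 65.
PM10 119.52: bracket 94.74–154.90 → index 51–100; slope 49/60.16, offset 24.78.
AQI = 51 + 49/60.16·24.78 ≈ 71.18 ⇒ 71.
NO₂: row 648–946 (AQI 151–200). (200−151)·(712−648)/(946−648) + 151 = 49·64/298 + 151 ≈ 161.52 → 162.
SO₂ 250: bracket 186–304 → index 151–200; slope 49/118, offset 64.
AQI = 151 + 49/118·64 ≈ 177.58 ⇒ 178.
O₃: row 0.118–0.154 (AQI 151–200). (200−151)·(0.137−0.118)/(0.154−0.118) + 151 = 49·0.019/0.036 + 151 ≈ 176.86 → 177.
Sub-indices: CO→72, PM2.5→65, PM10→71, NO₂→162, SO₂→178, O₃→177. Overall AQI = max = 178; dominant pollutant is SO₂.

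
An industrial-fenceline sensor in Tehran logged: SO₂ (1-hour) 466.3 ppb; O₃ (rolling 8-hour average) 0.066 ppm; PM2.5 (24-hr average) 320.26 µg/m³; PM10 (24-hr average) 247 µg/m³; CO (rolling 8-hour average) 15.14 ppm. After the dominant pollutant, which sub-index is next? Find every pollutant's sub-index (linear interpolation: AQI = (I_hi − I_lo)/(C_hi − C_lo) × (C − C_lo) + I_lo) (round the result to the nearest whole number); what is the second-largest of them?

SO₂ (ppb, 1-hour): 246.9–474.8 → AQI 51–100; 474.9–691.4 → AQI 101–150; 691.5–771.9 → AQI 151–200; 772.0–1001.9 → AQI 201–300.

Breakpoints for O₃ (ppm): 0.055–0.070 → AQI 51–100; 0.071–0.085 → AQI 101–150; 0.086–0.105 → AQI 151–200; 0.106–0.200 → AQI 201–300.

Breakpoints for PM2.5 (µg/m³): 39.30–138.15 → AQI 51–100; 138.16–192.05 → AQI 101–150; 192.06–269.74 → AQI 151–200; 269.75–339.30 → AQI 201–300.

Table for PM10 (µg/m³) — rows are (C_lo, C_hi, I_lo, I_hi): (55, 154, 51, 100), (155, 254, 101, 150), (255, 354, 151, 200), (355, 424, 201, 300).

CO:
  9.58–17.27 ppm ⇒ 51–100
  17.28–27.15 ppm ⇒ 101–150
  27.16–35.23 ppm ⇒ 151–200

147

SO₂: row 246.9–474.8 (AQI 51–100). (100−51)·(466.3−246.9)/(474.8−246.9) + 51 = 49·219.4/227.9 + 51 ≈ 98.17 → 98.
O₃: 0.066 lies in 0.055–0.070, so I_lo=51, I_hi=100, C_lo=0.055, C_hi=0.070.
(100−51)/(0.070−0.055) × (0.066−0.055) + 51 = 49/0.015 × 0.011 + 51 ≈ 86.93 → 87.
PM2.5: row 269.75–339.30 (AQI 201–300). (300−201)·(320.26−269.75)/(339.30−269.75) + 201 = 99·50.51/69.55 + 201 ≈ 272.90 → 273.
PM10: 247 lies in 155–254, so I_lo=101, I_hi=150, C_lo=155, C_hi=254.
(150−101)/(254−155) × (247−155) + 101 = 49/99 × 92 + 101 ≈ 146.54 → 147.
CO: 15.14 ∈ [9.58, 17.27] ↔ index [51, 100].
51 + (15.14−9.58)·(100−51)/(17.27−9.58) = 51 + 5.56·49/7.69 ≈ 86.43, so AQI = 86.
Sub-indices: SO₂→98, O₃→87, PM2.5→273, PM10→147, CO→86. Ranked high→low: 273, 147, 98, 87, 86. Second-highest sub-index = 147.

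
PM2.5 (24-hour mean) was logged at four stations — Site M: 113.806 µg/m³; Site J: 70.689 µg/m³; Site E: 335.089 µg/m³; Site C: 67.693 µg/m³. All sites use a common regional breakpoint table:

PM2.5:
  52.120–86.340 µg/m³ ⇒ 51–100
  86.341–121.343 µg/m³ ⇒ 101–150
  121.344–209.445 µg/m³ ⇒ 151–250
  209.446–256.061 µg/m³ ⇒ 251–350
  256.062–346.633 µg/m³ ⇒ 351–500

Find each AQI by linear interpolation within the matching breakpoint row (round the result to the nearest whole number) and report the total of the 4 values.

Site M 113.806: bracket 86.341–121.343 → index 101–150; slope 49/35.002, offset 27.465.
AQI = 101 + 49/35.002·27.465 ≈ 139.45 ⇒ 139.
Site J: row 52.120–86.340 (AQI 51–100). (100−51)·(70.689−52.120)/(86.340−52.120) + 51 = 49·18.569/34.220 + 51 ≈ 77.59 → 78.
Site E 335.089: bracket 256.062–346.633 → index 351–500; slope 149/90.571, offset 79.027.
AQI = 351 + 149/90.571·79.027 ≈ 481.01 ⇒ 481.
Site C: row 52.120–86.340 (AQI 51–100). (100−51)·(67.693−52.120)/(86.340−52.120) + 51 = 49·15.573/34.220 + 51 ≈ 73.30 → 73.
AQIs: Site M=139, Site J=78, Site E=481, Site C=73. Sum = 139 + 78 + 481 + 73 = 771.

771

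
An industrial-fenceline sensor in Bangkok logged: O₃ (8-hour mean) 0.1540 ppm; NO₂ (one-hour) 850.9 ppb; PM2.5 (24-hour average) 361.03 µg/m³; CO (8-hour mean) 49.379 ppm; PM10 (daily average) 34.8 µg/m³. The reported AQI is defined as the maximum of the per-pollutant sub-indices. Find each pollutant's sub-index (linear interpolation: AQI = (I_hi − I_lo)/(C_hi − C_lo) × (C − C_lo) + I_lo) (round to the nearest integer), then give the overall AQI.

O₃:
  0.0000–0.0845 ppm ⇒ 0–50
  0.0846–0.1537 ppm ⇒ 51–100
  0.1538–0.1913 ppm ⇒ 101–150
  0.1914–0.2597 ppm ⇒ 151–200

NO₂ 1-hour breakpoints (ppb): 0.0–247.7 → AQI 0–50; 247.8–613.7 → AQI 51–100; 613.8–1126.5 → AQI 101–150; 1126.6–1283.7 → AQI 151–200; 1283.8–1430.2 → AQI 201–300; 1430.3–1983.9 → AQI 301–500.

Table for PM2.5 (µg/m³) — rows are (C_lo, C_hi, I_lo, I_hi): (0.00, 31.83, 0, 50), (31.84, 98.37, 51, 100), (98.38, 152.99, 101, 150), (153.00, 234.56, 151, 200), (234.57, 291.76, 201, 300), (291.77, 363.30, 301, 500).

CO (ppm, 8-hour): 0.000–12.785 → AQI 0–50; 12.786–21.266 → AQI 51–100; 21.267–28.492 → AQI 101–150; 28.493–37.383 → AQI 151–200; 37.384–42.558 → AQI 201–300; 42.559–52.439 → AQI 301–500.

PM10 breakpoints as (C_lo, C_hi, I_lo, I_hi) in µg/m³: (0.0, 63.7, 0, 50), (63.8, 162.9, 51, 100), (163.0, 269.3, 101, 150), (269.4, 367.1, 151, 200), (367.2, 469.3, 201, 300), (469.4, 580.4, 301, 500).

O₃: 0.1540 lies in 0.1538–0.1913, so I_lo=101, I_hi=150, C_lo=0.1538, C_hi=0.1913.
(150−101)/(0.1913−0.1538) × (0.1540−0.1538) + 101 = 49/0.0375 × 0.0002 + 101 ≈ 101.26 → 101.
NO₂: 850.9 lies in 613.8–1126.5, so I_lo=101, I_hi=150, C_lo=613.8, C_hi=1126.5.
(150−101)/(1126.5−613.8) × (850.9−613.8) + 101 = 49/512.7 × 237.1 + 101 ≈ 123.66 → 124.
PM2.5: 361.03 lies in 291.77–363.30, so I_lo=301, I_hi=500, C_lo=291.77, C_hi=363.30.
(500−301)/(363.30−291.77) × (361.03−291.77) + 301 = 199/71.53 × 69.26 + 301 ≈ 493.68 → 494.
CO: 49.379 lies in 42.559–52.439, so I_lo=301, I_hi=500, C_lo=42.559, C_hi=52.439.
(500−301)/(52.439−42.559) × (49.379−42.559) + 301 = 199/9.880 × 6.820 + 301 ≈ 438.37 → 438.
PM10: row 0.0–63.7 (AQI 0–50). (50−0)·(34.8−0.0)/(63.7−0.0) + 0 = 50·34.8/63.7 + 0 ≈ 27.32 → 27.
Sub-indices: O₃→101, NO₂→124, PM2.5→494, CO→438, PM10→27. Overall AQI = max = 494; dominant pollutant is PM2.5.
AQI 494: Hazardous.

494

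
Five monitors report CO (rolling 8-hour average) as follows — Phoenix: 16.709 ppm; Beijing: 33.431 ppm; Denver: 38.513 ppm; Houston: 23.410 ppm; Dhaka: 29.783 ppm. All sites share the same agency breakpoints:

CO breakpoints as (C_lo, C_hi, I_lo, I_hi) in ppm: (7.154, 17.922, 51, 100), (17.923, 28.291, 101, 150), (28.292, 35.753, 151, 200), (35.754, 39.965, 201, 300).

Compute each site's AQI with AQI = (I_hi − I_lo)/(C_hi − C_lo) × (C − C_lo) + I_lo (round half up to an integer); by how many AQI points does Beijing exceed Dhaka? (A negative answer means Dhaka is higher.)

Phoenix: row 7.154–17.922 (AQI 51–100). (100−51)·(16.709−7.154)/(17.922−7.154) + 51 = 49·9.555/10.768 + 51 ≈ 94.48 → 94.
Beijing: 33.431 lies in 28.292–35.753, so I_lo=151, I_hi=200, C_lo=28.292, C_hi=35.753.
(200−151)/(35.753−28.292) × (33.431−28.292) + 151 = 49/7.461 × 5.139 + 151 ≈ 184.75 → 185.
Denver: 38.513 ∈ [35.754, 39.965] ↔ index [201, 300].
201 + (38.513−35.754)·(300−201)/(39.965−35.754) = 201 + 2.759·99/4.211 ≈ 265.86, so AQI = 266.
Houston: 23.410 lies in 17.923–28.291, so I_lo=101, I_hi=150, C_lo=17.923, C_hi=28.291.
(150−101)/(28.291−17.923) × (23.410−17.923) + 101 = 49/10.368 × 5.487 + 101 ≈ 126.93 → 127.
Dhaka: 29.783 ∈ [28.292, 35.753] ↔ index [151, 200].
151 + (29.783−28.292)·(200−151)/(35.753−28.292) = 151 + 1.491·49/7.461 ≈ 160.79, so AQI = 161.
AQIs: Phoenix=94, Beijing=185, Denver=266, Houston=127, Dhaka=161. Beijing (185) − Dhaka (161) = 24.

24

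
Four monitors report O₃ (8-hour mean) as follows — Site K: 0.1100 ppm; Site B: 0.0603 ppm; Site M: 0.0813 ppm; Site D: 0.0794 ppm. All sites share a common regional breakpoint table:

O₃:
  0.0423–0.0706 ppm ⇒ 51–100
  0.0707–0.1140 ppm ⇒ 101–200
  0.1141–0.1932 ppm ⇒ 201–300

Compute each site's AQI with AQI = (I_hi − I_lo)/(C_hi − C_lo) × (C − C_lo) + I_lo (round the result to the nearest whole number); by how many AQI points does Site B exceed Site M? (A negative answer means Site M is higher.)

Site K: 0.1100 lies in 0.0707–0.1140, so I_lo=101, I_hi=200, C_lo=0.0707, C_hi=0.1140.
(200−101)/(0.1140−0.0707) × (0.1100−0.0707) + 101 = 99/0.0433 × 0.0393 + 101 ≈ 190.85 → 191.
Site B: row 0.0423–0.0706 (AQI 51–100). (100−51)·(0.0603−0.0423)/(0.0706−0.0423) + 51 = 49·0.0180/0.0283 + 51 ≈ 82.17 → 82.
Site M 0.0813: bracket 0.0707–0.1140 → index 101–200; slope 99/0.0433, offset 0.0106.
AQI = 101 + 99/0.0433·0.0106 ≈ 125.24 ⇒ 125.
Site D: 0.0794 ∈ [0.0707, 0.1140] ↔ index [101, 200].
101 + (0.0794−0.0707)·(200−101)/(0.1140−0.0707) = 101 + 0.0087·99/0.0433 ≈ 120.89, so AQI = 121.
AQIs: Site K=191, Site B=82, Site M=125, Site D=121. Site B (82) − Site M (125) = -43.

-43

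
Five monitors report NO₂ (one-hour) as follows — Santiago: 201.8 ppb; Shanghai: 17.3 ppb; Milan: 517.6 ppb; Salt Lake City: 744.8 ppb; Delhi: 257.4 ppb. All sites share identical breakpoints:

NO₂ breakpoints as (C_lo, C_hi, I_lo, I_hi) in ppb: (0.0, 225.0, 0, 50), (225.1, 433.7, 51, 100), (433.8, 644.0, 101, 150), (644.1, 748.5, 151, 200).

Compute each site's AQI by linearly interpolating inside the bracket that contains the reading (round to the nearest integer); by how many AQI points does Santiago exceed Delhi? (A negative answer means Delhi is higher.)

-14

Santiago: 201.8 ∈ [0.0, 225.0] ↔ index [0, 50].
0 + (201.8−0.0)·(50−0)/(225.0−0.0) = 0 + 201.8·50/225.0 ≈ 44.84, so AQI = 45.
Shanghai: 17.3 lies in 0.0–225.0, so I_lo=0, I_hi=50, C_lo=0.0, C_hi=225.0.
(50−0)/(225.0−0.0) × (17.3−0.0) + 0 = 50/225.0 × 17.3 + 0 ≈ 3.84 → 4.
Milan: row 433.8–644.0 (AQI 101–150). (150−101)·(517.6−433.8)/(644.0−433.8) + 101 = 49·83.8/210.2 + 101 ≈ 120.53 → 121.
Salt Lake City: 744.8 lies in 644.1–748.5, so I_lo=151, I_hi=200, C_lo=644.1, C_hi=748.5.
(200−151)/(748.5−644.1) × (744.8−644.1) + 151 = 49/104.4 × 100.7 + 151 ≈ 198.26 → 198.
Delhi: row 225.1–433.7 (AQI 51–100). (100−51)·(257.4−225.1)/(433.7−225.1) + 51 = 49·32.3/208.6 + 51 ≈ 58.59 → 59.
AQIs: Santiago=45, Shanghai=4, Milan=121, Salt Lake City=198, Delhi=59. Santiago (45) − Delhi (59) = -14.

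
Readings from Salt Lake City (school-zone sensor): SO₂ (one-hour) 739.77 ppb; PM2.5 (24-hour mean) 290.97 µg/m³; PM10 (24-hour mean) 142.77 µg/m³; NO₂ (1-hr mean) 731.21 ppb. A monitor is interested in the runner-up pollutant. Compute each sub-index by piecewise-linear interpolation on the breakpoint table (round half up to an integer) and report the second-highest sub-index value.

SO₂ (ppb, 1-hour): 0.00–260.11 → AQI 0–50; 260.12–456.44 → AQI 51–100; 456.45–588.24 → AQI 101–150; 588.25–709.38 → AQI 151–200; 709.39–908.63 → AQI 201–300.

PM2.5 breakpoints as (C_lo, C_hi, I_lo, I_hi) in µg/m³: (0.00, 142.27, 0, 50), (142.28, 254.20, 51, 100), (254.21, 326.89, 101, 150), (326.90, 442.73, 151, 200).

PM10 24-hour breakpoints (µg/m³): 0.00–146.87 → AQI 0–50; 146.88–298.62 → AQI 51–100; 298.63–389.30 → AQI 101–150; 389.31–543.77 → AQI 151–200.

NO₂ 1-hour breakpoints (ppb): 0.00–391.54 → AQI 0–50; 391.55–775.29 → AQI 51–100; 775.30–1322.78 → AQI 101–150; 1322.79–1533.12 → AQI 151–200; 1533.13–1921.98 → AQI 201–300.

SO₂: 739.77 lies in 709.39–908.63, so I_lo=201, I_hi=300, C_lo=709.39, C_hi=908.63.
(300−201)/(908.63−709.39) × (739.77−709.39) + 201 = 99/199.24 × 30.38 + 201 ≈ 216.10 → 216.
PM2.5: 290.97 ∈ [254.21, 326.89] ↔ index [101, 150].
101 + (290.97−254.21)·(150−101)/(326.89−254.21) = 101 + 36.76·49/72.68 ≈ 125.78, so AQI = 126.
PM10: 142.77 lies in 0.00–146.87, so I_lo=0, I_hi=50, C_lo=0.00, C_hi=146.87.
(50−0)/(146.87−0.00) × (142.77−0.00) + 0 = 50/146.87 × 142.77 + 0 ≈ 48.60 → 49.
NO₂: row 391.55–775.29 (AQI 51–100). (100−51)·(731.21−391.55)/(775.29−391.55) + 51 = 49·339.66/383.74 + 51 ≈ 94.37 → 94.
Sub-indices: SO₂→216, PM2.5→126, PM10→49, NO₂→94. Ranked high→low: 216, 126, 94, 49. Second-highest sub-index = 126.

126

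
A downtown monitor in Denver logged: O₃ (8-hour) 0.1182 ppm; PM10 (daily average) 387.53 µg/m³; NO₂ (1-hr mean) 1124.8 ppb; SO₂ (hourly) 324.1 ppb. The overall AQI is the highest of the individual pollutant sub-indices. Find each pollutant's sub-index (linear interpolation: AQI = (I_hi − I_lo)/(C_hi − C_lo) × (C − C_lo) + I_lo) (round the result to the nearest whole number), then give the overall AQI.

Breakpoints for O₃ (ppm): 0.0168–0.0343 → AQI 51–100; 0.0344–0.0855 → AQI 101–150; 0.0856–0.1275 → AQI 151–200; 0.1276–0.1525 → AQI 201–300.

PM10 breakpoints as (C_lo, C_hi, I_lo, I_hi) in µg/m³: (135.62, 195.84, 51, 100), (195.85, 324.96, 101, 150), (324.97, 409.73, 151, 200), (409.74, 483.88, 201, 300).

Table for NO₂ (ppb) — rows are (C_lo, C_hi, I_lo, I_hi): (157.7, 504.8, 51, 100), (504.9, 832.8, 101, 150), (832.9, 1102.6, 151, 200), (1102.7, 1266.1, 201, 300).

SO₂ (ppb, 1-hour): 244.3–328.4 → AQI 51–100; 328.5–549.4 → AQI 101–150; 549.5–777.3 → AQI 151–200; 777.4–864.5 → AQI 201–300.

O₃: row 0.0856–0.1275 (AQI 151–200). (200−151)·(0.1182−0.0856)/(0.1275−0.0856) + 151 = 49·0.0326/0.0419 + 151 ≈ 189.12 → 189.
PM10 387.53: bracket 324.97–409.73 → index 151–200; slope 49/84.76, offset 62.56.
AQI = 151 + 49/84.76·62.56 ≈ 187.17 ⇒ 187.
NO₂: row 1102.7–1266.1 (AQI 201–300). (300−201)·(1124.8−1102.7)/(1266.1−1102.7) + 201 = 99·22.1/163.4 + 201 ≈ 214.39 → 214.
SO₂: 324.1 ∈ [244.3, 328.4] ↔ index [51, 100].
51 + (324.1−244.3)·(100−51)/(328.4−244.3) = 51 + 79.8·49/84.1 ≈ 97.49, so AQI = 97.
Sub-indices: O₃→189, PM10→187, NO₂→214, SO₂→97. Overall AQI = max = 214; dominant pollutant is NO₂.

214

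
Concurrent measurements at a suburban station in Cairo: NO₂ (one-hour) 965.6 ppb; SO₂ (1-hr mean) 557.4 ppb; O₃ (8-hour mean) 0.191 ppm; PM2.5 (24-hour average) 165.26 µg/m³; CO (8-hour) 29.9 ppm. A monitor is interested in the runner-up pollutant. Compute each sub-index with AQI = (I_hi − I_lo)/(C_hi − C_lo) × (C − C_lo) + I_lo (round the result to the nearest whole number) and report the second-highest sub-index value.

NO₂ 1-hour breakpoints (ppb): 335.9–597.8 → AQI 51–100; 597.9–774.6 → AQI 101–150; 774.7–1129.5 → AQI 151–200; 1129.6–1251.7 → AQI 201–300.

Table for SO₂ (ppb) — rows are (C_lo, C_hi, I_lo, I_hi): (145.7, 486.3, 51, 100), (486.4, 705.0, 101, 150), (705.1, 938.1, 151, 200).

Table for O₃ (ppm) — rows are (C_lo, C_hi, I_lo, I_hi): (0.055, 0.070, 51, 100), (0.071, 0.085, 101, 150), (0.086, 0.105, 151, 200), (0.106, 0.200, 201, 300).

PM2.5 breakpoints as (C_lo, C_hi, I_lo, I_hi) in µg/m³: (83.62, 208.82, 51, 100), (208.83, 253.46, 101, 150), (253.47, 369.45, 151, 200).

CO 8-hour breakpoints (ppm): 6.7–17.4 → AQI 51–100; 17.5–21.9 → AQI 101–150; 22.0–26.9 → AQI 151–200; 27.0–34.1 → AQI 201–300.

241

NO₂: row 774.7–1129.5 (AQI 151–200). (200−151)·(965.6−774.7)/(1129.5−774.7) + 151 = 49·190.9/354.8 + 151 ≈ 177.36 → 177.
SO₂: 557.4 ∈ [486.4, 705.0] ↔ index [101, 150].
101 + (557.4−486.4)·(150−101)/(705.0−486.4) = 101 + 71.0·49/218.6 ≈ 116.91, so AQI = 117.
O₃: 0.191 lies in 0.106–0.200, so I_lo=201, I_hi=300, C_lo=0.106, C_hi=0.200.
(300−201)/(0.200−0.106) × (0.191−0.106) + 201 = 99/0.094 × 0.085 + 201 ≈ 290.52 → 291.
PM2.5: row 83.62–208.82 (AQI 51–100). (100−51)·(165.26−83.62)/(208.82−83.62) + 51 = 49·81.64/125.20 + 51 ≈ 82.95 → 83.
CO 29.9: bracket 27.0–34.1 → index 201–300; slope 99/7.1, offset 2.9.
AQI = 201 + 99/7.1·2.9 ≈ 241.44 ⇒ 241.
Sub-indices: NO₂→177, SO₂→117, O₃→291, PM2.5→83, CO→241. Ranked high→low: 291, 241, 177, 117, 83. Second-highest sub-index = 241.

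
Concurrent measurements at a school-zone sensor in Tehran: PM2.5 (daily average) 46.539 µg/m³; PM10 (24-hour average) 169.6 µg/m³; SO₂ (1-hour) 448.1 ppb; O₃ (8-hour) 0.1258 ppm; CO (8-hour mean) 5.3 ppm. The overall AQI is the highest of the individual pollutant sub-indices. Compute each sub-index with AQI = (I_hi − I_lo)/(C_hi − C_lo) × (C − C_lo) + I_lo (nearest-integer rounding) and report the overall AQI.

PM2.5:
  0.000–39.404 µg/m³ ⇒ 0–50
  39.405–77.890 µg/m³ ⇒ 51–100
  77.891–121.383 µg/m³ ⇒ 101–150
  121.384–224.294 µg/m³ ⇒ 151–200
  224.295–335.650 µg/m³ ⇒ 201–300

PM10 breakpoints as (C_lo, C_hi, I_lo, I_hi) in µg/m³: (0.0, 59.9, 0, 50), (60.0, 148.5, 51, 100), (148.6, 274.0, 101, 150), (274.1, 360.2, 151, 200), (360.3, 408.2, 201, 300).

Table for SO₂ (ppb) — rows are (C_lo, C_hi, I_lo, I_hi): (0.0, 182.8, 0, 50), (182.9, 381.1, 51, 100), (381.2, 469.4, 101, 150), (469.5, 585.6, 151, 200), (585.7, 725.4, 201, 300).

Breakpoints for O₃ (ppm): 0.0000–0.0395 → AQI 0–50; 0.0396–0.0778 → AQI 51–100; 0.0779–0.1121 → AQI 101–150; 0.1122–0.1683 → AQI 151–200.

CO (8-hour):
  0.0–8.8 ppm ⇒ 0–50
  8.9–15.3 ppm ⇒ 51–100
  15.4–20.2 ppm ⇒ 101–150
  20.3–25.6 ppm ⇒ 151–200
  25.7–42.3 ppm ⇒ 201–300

PM2.5: 46.539 lies in 39.405–77.890, so I_lo=51, I_hi=100, C_lo=39.405, C_hi=77.890.
(100−51)/(77.890−39.405) × (46.539−39.405) + 51 = 49/38.485 × 7.134 + 51 ≈ 60.08 → 60.
PM10: row 148.6–274.0 (AQI 101–150). (150−101)·(169.6−148.6)/(274.0−148.6) + 101 = 49·21.0/125.4 + 101 ≈ 109.21 → 109.
SO₂: 448.1 lies in 381.2–469.4, so I_lo=101, I_hi=150, C_lo=381.2, C_hi=469.4.
(150−101)/(469.4−381.2) × (448.1−381.2) + 101 = 49/88.2 × 66.9 + 101 ≈ 138.17 → 138.
O₃ 0.1258: bracket 0.1122–0.1683 → index 151–200; slope 49/0.0561, offset 0.0136.
AQI = 151 + 49/0.0561·0.0136 ≈ 162.88 ⇒ 163.
CO 5.3: bracket 0.0–8.8 → index 0–50; slope 50/8.8, offset 5.3.
AQI = 0 + 50/8.8·5.3 ≈ 30.11 ⇒ 30.
Sub-indices: PM2.5→60, PM10→109, SO₂→138, O₃→163, CO→30. Overall AQI = max = 163; dominant pollutant is O₃.
AQI 163: Unhealthy.

163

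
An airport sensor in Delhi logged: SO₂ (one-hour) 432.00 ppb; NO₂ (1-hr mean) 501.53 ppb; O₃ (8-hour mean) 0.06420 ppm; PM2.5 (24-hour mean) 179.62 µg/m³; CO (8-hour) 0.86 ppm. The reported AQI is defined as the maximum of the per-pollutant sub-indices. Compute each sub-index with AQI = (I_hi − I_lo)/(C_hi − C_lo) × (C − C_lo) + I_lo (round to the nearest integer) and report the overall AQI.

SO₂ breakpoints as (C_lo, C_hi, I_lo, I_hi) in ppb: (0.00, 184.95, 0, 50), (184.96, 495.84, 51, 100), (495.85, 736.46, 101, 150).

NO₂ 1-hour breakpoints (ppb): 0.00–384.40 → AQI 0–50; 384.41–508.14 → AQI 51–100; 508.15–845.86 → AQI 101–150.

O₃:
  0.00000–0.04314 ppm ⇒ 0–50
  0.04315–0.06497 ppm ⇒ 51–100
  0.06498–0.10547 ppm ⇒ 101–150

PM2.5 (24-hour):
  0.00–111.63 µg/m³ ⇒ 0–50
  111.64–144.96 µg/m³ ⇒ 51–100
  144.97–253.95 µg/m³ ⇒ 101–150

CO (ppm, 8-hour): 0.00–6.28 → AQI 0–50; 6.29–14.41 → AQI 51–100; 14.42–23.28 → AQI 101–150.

SO₂ 432.00: bracket 184.96–495.84 → index 51–100; slope 49/310.88, offset 247.04.
AQI = 51 + 49/310.88·247.04 ≈ 89.94 ⇒ 90.
NO₂: 501.53 lies in 384.41–508.14, so I_lo=51, I_hi=100, C_lo=384.41, C_hi=508.14.
(100−51)/(508.14−384.41) × (501.53−384.41) + 51 = 49/123.73 × 117.12 + 51 ≈ 97.38 → 97.
O₃: 0.06420 lies in 0.04315–0.06497, so I_lo=51, I_hi=100, C_lo=0.04315, C_hi=0.06497.
(100−51)/(0.06497−0.04315) × (0.06420−0.04315) + 51 = 49/0.02182 × 0.02105 + 51 ≈ 98.27 → 98.
PM2.5 179.62: bracket 144.97–253.95 → index 101–150; slope 49/108.98, offset 34.65.
AQI = 101 + 49/108.98·34.65 ≈ 116.58 ⇒ 117.
CO: 0.86 lies in 0.00–6.28, so I_lo=0, I_hi=50, C_lo=0.00, C_hi=6.28.
(50−0)/(6.28−0.00) × (0.86−0.00) + 0 = 50/6.28 × 0.86 + 0 ≈ 6.85 → 7.
Sub-indices: SO₂→90, NO₂→97, O₃→98, PM2.5→117, CO→7. Overall AQI = max = 117; dominant pollutant is PM2.5.

117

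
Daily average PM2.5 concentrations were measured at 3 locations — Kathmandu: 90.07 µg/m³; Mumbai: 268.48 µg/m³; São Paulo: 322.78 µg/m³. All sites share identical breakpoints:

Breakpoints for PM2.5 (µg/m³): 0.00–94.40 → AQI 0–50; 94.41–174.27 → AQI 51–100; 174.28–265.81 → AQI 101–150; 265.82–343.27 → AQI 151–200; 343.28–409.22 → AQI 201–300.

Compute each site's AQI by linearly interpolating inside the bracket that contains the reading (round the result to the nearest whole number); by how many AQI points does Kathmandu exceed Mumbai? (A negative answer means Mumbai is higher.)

Kathmandu: 90.07 lies in 0.00–94.40, so I_lo=0, I_hi=50, C_lo=0.00, C_hi=94.40.
(50−0)/(94.40−0.00) × (90.07−0.00) + 0 = 50/94.40 × 90.07 + 0 ≈ 47.71 → 48.
Mumbai 268.48: bracket 265.82–343.27 → index 151–200; slope 49/77.45, offset 2.66.
AQI = 151 + 49/77.45·2.66 ≈ 152.68 ⇒ 153.
São Paulo: row 265.82–343.27 (AQI 151–200). (200−151)·(322.78−265.82)/(343.27−265.82) + 151 = 49·56.96/77.45 + 151 ≈ 187.04 → 187.
AQIs: Kathmandu=48, Mumbai=153, São Paulo=187. Kathmandu (48) − Mumbai (153) = -105.

-105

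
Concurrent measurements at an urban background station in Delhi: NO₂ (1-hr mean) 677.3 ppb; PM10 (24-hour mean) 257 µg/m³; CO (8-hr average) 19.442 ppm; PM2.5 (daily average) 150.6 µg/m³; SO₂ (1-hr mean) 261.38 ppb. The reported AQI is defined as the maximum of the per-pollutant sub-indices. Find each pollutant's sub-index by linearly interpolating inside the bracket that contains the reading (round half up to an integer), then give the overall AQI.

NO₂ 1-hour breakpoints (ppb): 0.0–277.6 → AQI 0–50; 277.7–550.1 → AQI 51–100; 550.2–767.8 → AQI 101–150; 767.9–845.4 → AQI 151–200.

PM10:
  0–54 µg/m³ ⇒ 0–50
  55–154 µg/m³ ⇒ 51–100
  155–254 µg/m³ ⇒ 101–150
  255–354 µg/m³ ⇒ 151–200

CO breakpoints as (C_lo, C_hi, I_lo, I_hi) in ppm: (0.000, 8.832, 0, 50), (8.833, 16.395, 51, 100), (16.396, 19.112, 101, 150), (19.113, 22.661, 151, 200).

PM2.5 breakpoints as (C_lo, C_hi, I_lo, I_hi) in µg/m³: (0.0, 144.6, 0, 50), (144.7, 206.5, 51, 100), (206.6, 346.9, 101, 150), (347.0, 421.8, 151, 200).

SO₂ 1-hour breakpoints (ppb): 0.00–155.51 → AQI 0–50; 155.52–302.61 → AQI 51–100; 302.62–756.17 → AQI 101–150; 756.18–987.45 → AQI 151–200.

NO₂: 677.3 lies in 550.2–767.8, so I_lo=101, I_hi=150, C_lo=550.2, C_hi=767.8.
(150−101)/(767.8−550.2) × (677.3−550.2) + 101 = 49/217.6 × 127.1 + 101 ≈ 129.62 → 130.
PM10: row 255–354 (AQI 151–200). (200−151)·(257−255)/(354−255) + 151 = 49·2/99 + 151 ≈ 151.99 → 152.
CO 19.442: bracket 19.113–22.661 → index 151–200; slope 49/3.548, offset 0.329.
AQI = 151 + 49/3.548·0.329 ≈ 155.54 ⇒ 156.
PM2.5: 150.6 lies in 144.7–206.5, so I_lo=51, I_hi=100, C_lo=144.7, C_hi=206.5.
(100−51)/(206.5−144.7) × (150.6−144.7) + 51 = 49/61.8 × 5.9 + 51 ≈ 55.68 → 56.
SO₂: 261.38 ∈ [155.52, 302.61] ↔ index [51, 100].
51 + (261.38−155.52)·(100−51)/(302.61−155.52) = 51 + 105.86·49/147.09 ≈ 86.27, so AQI = 86.
Sub-indices: NO₂→130, PM10→152, CO→156, PM2.5→56, SO₂→86. Overall AQI = max = 156; dominant pollutant is CO.

156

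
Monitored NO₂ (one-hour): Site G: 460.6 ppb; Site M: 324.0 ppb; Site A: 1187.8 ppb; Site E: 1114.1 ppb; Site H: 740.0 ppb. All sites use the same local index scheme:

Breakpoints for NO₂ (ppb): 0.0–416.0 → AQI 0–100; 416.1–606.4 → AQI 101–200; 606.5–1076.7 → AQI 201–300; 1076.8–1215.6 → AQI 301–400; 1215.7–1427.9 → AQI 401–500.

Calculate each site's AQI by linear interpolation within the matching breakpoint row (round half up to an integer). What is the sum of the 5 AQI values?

1139

Site G 460.6: bracket 416.1–606.4 → index 101–200; slope 99/190.3, offset 44.5.
AQI = 101 + 99/190.3·44.5 ≈ 124.15 ⇒ 124.
Site M: 324.0 lies in 0.0–416.0, so I_lo=0, I_hi=100, C_lo=0.0, C_hi=416.0.
(100−0)/(416.0−0.0) × (324.0−0.0) + 0 = 100/416.0 × 324.0 + 0 ≈ 77.88 → 78.
Site A 1187.8: bracket 1076.8–1215.6 → index 301–400; slope 99/138.8, offset 111.0.
AQI = 301 + 99/138.8·111.0 ≈ 380.17 ⇒ 380.
Site E: 1114.1 ∈ [1076.8, 1215.6] ↔ index [301, 400].
301 + (1114.1−1076.8)·(400−301)/(1215.6−1076.8) = 301 + 37.3·99/138.8 ≈ 327.60, so AQI = 328.
Site H 740.0: bracket 606.5–1076.7 → index 201–300; slope 99/470.2, offset 133.5.
AQI = 201 + 99/470.2·133.5 ≈ 229.11 ⇒ 229.
AQIs: Site G=124, Site M=78, Site A=380, Site E=328, Site H=229. Sum = 124 + 78 + 380 + 328 + 229 = 1139.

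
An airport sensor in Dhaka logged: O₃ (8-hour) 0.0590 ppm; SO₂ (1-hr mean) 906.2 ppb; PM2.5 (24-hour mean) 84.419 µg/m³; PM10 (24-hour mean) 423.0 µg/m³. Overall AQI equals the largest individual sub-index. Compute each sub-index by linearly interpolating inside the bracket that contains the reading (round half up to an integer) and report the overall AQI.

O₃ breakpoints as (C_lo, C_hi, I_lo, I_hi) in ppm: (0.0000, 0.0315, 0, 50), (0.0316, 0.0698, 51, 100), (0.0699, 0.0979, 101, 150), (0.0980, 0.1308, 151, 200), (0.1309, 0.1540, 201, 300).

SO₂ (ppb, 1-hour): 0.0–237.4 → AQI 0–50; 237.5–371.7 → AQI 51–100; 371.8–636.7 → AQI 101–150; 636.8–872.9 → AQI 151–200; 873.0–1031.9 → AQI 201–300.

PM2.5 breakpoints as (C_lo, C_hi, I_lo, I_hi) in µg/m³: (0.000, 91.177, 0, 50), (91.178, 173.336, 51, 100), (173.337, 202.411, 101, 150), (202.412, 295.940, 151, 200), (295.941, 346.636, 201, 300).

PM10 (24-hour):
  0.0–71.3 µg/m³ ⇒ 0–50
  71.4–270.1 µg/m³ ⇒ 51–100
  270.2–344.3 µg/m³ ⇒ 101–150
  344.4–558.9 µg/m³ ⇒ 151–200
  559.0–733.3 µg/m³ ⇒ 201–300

222

O₃ 0.0590: bracket 0.0316–0.0698 → index 51–100; slope 49/0.0382, offset 0.0274.
AQI = 51 + 49/0.0382·0.0274 ≈ 86.15 ⇒ 86.
SO₂ 906.2: bracket 873.0–1031.9 → index 201–300; slope 99/158.9, offset 33.2.
AQI = 201 + 99/158.9·33.2 ≈ 221.68 ⇒ 222.
PM2.5 84.419: bracket 0.000–91.177 → index 0–50; slope 50/91.177, offset 84.419.
AQI = 0 + 50/91.177·84.419 ≈ 46.29 ⇒ 46.
PM10 423.0: bracket 344.4–558.9 → index 151–200; slope 49/214.5, offset 78.6.
AQI = 151 + 49/214.5·78.6 ≈ 168.96 ⇒ 169.
Sub-indices: O₃→86, SO₂→222, PM2.5→46, PM10→169. Overall AQI = max = 222; dominant pollutant is SO₂.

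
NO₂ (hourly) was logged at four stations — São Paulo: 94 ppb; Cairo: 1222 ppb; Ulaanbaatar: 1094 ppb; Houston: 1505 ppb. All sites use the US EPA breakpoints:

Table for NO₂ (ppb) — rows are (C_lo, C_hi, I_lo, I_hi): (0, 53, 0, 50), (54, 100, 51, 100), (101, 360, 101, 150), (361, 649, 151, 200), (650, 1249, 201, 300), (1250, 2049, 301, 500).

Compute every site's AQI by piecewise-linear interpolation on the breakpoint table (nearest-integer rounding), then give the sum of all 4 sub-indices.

1029

São Paulo: 94 ∈ [54, 100] ↔ index [51, 100].
51 + (94−54)·(100−51)/(100−54) = 51 + 40·49/46 ≈ 93.61, so AQI = 94.
Cairo: 1222 lies in 650–1249, so I_lo=201, I_hi=300, C_lo=650, C_hi=1249.
(300−201)/(1249−650) × (1222−650) + 201 = 99/599 × 572 + 201 ≈ 295.54 → 296.
Ulaanbaatar: 1094 ∈ [650, 1249] ↔ index [201, 300].
201 + (1094−650)·(300−201)/(1249−650) = 201 + 444·99/599 ≈ 274.38, so AQI = 274.
Houston: 1505 ∈ [1250, 2049] ↔ index [301, 500].
301 + (1505−1250)·(500−301)/(2049−1250) = 301 + 255·199/799 ≈ 364.51, so AQI = 365.
AQIs: São Paulo=94, Cairo=296, Ulaanbaatar=274, Houston=365. Sum = 94 + 296 + 274 + 365 = 1029.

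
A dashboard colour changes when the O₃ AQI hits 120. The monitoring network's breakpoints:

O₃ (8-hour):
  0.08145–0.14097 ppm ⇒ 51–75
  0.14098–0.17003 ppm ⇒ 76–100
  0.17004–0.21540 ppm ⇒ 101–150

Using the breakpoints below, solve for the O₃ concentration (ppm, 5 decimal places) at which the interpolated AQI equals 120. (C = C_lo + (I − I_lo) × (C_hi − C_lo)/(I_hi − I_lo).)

0.18763

AQI 120 lies in the 101–150 band, which corresponds to 0.17004–0.21540 ppm.
C = 0.17004 + (120−101)×(0.21540−0.17004)/(150−101) = 0.17004 + 19×0.04536/49 ≈ 0.1876286 ppm → 0.18763 ppm to 5 dp.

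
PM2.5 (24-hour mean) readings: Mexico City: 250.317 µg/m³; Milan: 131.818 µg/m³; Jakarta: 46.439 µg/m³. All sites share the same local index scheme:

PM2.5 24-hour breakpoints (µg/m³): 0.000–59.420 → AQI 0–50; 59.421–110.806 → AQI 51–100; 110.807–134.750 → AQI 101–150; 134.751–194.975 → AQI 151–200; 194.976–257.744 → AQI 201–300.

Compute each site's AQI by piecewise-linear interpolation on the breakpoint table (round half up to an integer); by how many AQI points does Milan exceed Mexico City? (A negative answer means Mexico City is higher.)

Mexico City: 250.317 lies in 194.976–257.744, so I_lo=201, I_hi=300, C_lo=194.976, C_hi=257.744.
(300−201)/(257.744−194.976) × (250.317−194.976) + 201 = 99/62.768 × 55.341 + 201 ≈ 288.29 → 288.
Milan: row 110.807–134.750 (AQI 101–150). (150−101)·(131.818−110.807)/(134.750−110.807) + 101 = 49·21.011/23.943 + 101 ≈ 144.00 → 144.
Jakarta: row 0.000–59.420 (AQI 0–50). (50−0)·(46.439−0.000)/(59.420−0.000) + 0 = 50·46.439/59.420 + 0 ≈ 39.08 → 39.
AQIs: Mexico City=288, Milan=144, Jakarta=39. Milan (144) − Mexico City (288) = -144.

-144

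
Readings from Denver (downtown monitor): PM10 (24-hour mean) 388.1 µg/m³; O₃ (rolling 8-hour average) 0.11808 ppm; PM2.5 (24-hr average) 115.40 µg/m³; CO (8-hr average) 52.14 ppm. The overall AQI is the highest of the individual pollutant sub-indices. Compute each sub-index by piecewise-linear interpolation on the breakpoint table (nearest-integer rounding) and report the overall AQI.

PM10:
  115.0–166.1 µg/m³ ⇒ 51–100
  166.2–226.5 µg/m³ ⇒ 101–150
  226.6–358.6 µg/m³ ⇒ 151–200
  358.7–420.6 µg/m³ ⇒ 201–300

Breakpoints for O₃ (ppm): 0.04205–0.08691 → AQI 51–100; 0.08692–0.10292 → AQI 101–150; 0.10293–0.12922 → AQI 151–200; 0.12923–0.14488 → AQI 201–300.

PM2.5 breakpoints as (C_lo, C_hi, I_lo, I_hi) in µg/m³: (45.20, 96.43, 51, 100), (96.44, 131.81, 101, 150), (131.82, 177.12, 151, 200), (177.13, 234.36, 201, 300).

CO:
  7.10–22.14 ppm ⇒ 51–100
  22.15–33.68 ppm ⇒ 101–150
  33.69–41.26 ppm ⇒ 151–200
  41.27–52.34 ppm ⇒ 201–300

298

PM10: 388.1 lies in 358.7–420.6, so I_lo=201, I_hi=300, C_lo=358.7, C_hi=420.6.
(300−201)/(420.6−358.7) × (388.1−358.7) + 201 = 99/61.9 × 29.4 + 201 ≈ 248.02 → 248.
O₃: 0.11808 ∈ [0.10293, 0.12922] ↔ index [151, 200].
151 + (0.11808−0.10293)·(200−151)/(0.12922−0.10293) = 151 + 0.01515·49/0.02629 ≈ 179.24, so AQI = 179.
PM2.5: 115.40 ∈ [96.44, 131.81] ↔ index [101, 150].
101 + (115.40−96.44)·(150−101)/(131.81−96.44) = 101 + 18.96·49/35.37 ≈ 127.27, so AQI = 127.
CO: 52.14 ∈ [41.27, 52.34] ↔ index [201, 300].
201 + (52.14−41.27)·(300−201)/(52.34−41.27) = 201 + 10.87·99/11.07 ≈ 298.21, so AQI = 298.
Sub-indices: PM10→248, O₃→179, PM2.5→127, CO→298. Overall AQI = max = 298; dominant pollutant is CO.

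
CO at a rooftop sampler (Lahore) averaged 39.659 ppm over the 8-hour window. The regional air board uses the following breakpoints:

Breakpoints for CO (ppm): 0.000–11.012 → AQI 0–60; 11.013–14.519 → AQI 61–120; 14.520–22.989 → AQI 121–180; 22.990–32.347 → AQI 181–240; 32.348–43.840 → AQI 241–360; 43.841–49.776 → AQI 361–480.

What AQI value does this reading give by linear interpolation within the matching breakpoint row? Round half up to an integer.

CO: 39.659 ∈ [32.348, 43.840] ↔ index [241, 360].
241 + (39.659−32.348)·(360−241)/(43.840−32.348) = 241 + 7.311·119/11.492 ≈ 316.71, so AQI = 317.

317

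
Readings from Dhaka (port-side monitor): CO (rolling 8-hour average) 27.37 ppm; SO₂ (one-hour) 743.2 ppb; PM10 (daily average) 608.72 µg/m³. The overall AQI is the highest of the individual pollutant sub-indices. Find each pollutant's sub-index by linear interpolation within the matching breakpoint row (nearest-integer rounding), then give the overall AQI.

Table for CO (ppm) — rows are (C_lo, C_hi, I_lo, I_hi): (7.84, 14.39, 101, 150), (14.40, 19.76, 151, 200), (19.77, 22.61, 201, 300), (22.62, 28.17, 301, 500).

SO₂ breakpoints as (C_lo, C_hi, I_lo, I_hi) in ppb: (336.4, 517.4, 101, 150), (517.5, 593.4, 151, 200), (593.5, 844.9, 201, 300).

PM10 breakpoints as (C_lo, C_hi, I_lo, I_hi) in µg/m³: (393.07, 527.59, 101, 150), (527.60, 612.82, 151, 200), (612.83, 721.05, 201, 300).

CO 27.37: bracket 22.62–28.17 → index 301–500; slope 199/5.55, offset 4.75.
AQI = 301 + 199/5.55·4.75 ≈ 471.32 ⇒ 471.
SO₂: 743.2 ∈ [593.5, 844.9] ↔ index [201, 300].
201 + (743.2−593.5)·(300−201)/(844.9−593.5) = 201 + 149.7·99/251.4 ≈ 259.95, so AQI = 260.
PM10 608.72: bracket 527.60–612.82 → index 151–200; slope 49/85.22, offset 81.12.
AQI = 151 + 49/85.22·81.12 ≈ 197.64 ⇒ 198.
Sub-indices: CO→471, SO₂→260, PM10→198. Overall AQI = max = 471; dominant pollutant is CO.

471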